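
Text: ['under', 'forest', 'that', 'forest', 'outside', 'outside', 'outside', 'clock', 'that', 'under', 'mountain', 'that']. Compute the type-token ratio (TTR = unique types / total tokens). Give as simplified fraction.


Tokens: 12
Unique types: ('clock', 'forest', 'mountain', 'outside', 'that', 'under') = 6
TTR = 6/12
Simplify: divide both by 6 -> 1/2
TTR = 1/2

1/2


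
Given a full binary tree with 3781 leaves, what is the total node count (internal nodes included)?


Leaf nodes (terminals): 3781
Internal nodes = n - 1 = 3781 - 1 = 3780
Total = leaves + internal = 3781 + 3780 = 7561

7561


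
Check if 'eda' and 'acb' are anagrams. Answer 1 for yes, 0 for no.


Sort characters of 'eda': 'ade'
Sort characters of 'acb': 'abc'
Sorted forms differ -> they are NOT anagrams
Result: 0

0


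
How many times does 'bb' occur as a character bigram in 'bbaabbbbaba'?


Scanning 'bbaabbbbaba' for bigram 'bb':
  Position 0: 'bb' -> MATCH
  Position 1: 'ba' -> no
  Position 2: 'aa' -> no
  Position 3: 'ab' -> no
  Position 4: 'bb' -> MATCH
  Position 5: 'bb' -> MATCH
  Position 6: 'bb' -> MATCH
  Position 7: 'ba' -> no
  Position 8: 'ab' -> no
  Position 9: 'ba' -> no
Total matches: 4

4


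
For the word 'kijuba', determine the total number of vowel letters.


Scanning each character of 'kijuba':
  Position 1: 'k' -> consonant (running count: 0)
  Position 2: 'i' -> vowel (running count: 1)
  Position 3: 'j' -> consonant (running count: 1)
  Position 4: 'u' -> vowel (running count: 2)
  Position 5: 'b' -> consonant (running count: 2)
  Position 6: 'a' -> vowel (running count: 3)
Total vowels: 3

3


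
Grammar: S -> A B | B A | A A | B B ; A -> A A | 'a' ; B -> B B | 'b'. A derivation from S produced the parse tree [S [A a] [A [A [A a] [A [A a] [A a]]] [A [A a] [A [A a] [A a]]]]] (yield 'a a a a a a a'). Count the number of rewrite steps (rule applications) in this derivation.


Every bracketed nonterminal node [X ...] in the tree is produced by exactly one rule application.
Reading the tree off as a leftmost derivation:
  Step 1: S  =>  A A   (applied S -> A A)
  Step 2: A A  =>  a A   (applied A -> a)
  Step 3: a A  =>  a A A   (applied A -> A A)
  Step 4: a A A  =>  a A A A   (applied A -> A A)
  Step 5: a A A A  =>  a a A A   (applied A -> a)
  Step 6: a a A A  =>  a a A A A   (applied A -> A A)
  Step 7: a a A A A  =>  a a a A A   (applied A -> a)
  Step 8: a a a A A  =>  a a a a A   (applied A -> a)
  Step 9: a a a a A  =>  a a a a A A   (applied A -> A A)
  Step 10: a a a a A A  =>  a a a a a A   (applied A -> a)
  Step 11: a a a a a A  =>  a a a a a A A   (applied A -> A A)
  Step 12: a a a a a A A  =>  a a a a a a A   (applied A -> a)
  Step 13: a a a a a a A  =>  a a a a a a a   (applied A -> a)
Final yield: a a a a a a a
Total rewrite steps: 13

13


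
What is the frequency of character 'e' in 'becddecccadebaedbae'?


Scanning 'becddecccadebaedbae' for 'e':
  Position 1: 'e' -> MATCH (count: 1)
  Position 5: 'e' -> MATCH (count: 2)
  Position 11: 'e' -> MATCH (count: 3)
  Position 14: 'e' -> MATCH (count: 4)
  Position 18: 'e' -> MATCH (count: 5)
Total occurrences of 'e': 5

5


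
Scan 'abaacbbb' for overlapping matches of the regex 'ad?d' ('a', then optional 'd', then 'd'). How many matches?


Pattern: ad?d means 'a', then optional 'd', then 'd'.
Scanning 'abaacbbb' position-by-position:
  Pos 0: window 'aba' -> no
  Pos 1: window 'baa' -> no
  Pos 2: window 'aac' -> no
  Pos 3: window 'acb' -> no
  Pos 4: window 'cbb' -> no
  Pos 5: window 'bbb' -> no
  Pos 6: window 'bb' -> no
  Pos 7: window 'b' -> no
Total matches: 0

0


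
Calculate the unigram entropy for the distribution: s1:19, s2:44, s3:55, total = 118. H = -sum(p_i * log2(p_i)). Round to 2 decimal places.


Computing entropy H = -sum(p_i * log2(p_i)):
  s1: p = 19/118 = 0.1610, -p*log2(p) = 0.4242
  s2: p = 44/118 = 0.3729, -p*log2(p) = 0.5307
  s3: p = 55/118 = 0.4661, -p*log2(p) = 0.5133
H = sum of terms = 1.4682
Rounded to 2 decimals: 1.47

1.47


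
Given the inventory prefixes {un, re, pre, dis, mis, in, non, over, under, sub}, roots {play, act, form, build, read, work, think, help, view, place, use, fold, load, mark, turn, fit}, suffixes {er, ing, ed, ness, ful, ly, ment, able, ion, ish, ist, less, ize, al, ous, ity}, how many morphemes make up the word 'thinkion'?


Segmenting 'thinkion' against the inventory:
  'think' -> root (morpheme 1)
  'ion' -> suffix (morpheme 2)
Total morphemes: 2

2


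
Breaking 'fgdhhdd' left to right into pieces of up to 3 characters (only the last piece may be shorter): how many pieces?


'fgdhhdd' has 7 characters.
Chunking with max size 3:
  Chunk 1: 'fgd' (positions 0-2)
  Chunk 2: 'hhd' (positions 3-5)
  Chunk 3: 'd' (positions 6-6)
Total chunks: ceil(7 / 3) = 3

3


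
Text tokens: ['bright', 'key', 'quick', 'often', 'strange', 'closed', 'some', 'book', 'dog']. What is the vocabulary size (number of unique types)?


Listing all tokens and tracking unique types:
  Token 1: 'bright' -> NEW (unique so far: 1)
  Token 2: 'key' -> NEW (unique so far: 2)
  Token 3: 'quick' -> NEW (unique so far: 3)
  Token 4: 'often' -> NEW (unique so far: 4)
  Token 5: 'strange' -> NEW (unique so far: 5)
  Token 6: 'closed' -> NEW (unique so far: 6)
  Token 7: 'some' -> NEW (unique so far: 7)
  Token 8: 'book' -> NEW (unique so far: 8)
  Token 9: 'dog' -> NEW (unique so far: 9)
Unique types: ('book', 'bright', 'closed', 'dog', 'key', 'often', 'quick', 'some', 'strange')
Vocabulary size: 9

9


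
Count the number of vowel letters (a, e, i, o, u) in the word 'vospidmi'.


Scanning each character of 'vospidmi':
  Position 1: 'v' -> consonant (running count: 0)
  Position 2: 'o' -> vowel (running count: 1)
  Position 3: 's' -> consonant (running count: 1)
  Position 4: 'p' -> consonant (running count: 1)
  Position 5: 'i' -> vowel (running count: 2)
  Position 6: 'd' -> consonant (running count: 2)
  Position 7: 'm' -> consonant (running count: 2)
  Position 8: 'i' -> vowel (running count: 3)
Total vowels: 3

3


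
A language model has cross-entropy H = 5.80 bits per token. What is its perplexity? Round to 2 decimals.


Perplexity formula: PP = 2^H
H = 5.80
PP = 2^5.80
Decompose: 2^5.80 = 2^5 * 2^0.80
2^5 = 32, 2^0.80 ~ 1.7411011
PP ~ 32 * 1.7411011 = 55.7152352
Rounded to 2 decimals: 55.72

55.72


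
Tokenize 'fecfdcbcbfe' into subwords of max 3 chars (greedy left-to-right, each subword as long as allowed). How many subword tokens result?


'fecfdcbcbfe' has 11 characters.
Chunking with max size 3:
  Chunk 1: 'fec' (positions 0-2)
  Chunk 2: 'fdc' (positions 3-5)
  Chunk 3: 'bcb' (positions 6-8)
  Chunk 4: 'fe' (positions 9-10)
Total chunks: ceil(11 / 3) = 4

4


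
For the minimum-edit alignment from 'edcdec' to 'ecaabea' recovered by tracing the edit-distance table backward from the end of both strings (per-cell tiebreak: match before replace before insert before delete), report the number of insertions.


Edit distance = 5. Backtracking from cell (6, 7) with preference match > replace > insert > delete,
then listing the resulting alignment 'edcdec' -> 'ecaabea' left to right:
  Step 1: keep 'e'
  Step 2: insert 'c' [insertion #1]
  Step 3: replace d->a
  Step 4: replace c->a
  Step 5: replace d->b
  Step 6: keep 'e'
  Step 7: replace c->a
Total insertions: 1

1


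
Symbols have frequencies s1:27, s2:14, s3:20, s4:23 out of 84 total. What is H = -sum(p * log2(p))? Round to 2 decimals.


Computing entropy H = -sum(p_i * log2(p_i)):
  s1: p = 27/84 = 0.3214, -p*log2(p) = 0.5263
  s2: p = 14/84 = 0.1667, -p*log2(p) = 0.4308
  s3: p = 20/84 = 0.2381, -p*log2(p) = 0.4929
  s4: p = 23/84 = 0.2738, -p*log2(p) = 0.5117
H = sum of terms = 1.9617
Rounded to 2 decimals: 1.96

1.96


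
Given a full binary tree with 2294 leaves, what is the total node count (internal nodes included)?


Leaf nodes (terminals): 2294
Internal nodes = n - 1 = 2294 - 1 = 2293
Total = leaves + internal = 2294 + 2293 = 4587

4587


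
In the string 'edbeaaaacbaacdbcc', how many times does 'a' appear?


Scanning 'edbeaaaacbaacdbcc' for 'a':
  Position 4: 'a' -> MATCH (count: 1)
  Position 5: 'a' -> MATCH (count: 2)
  Position 6: 'a' -> MATCH (count: 3)
  Position 7: 'a' -> MATCH (count: 4)
  Position 10: 'a' -> MATCH (count: 5)
  Position 11: 'a' -> MATCH (count: 6)
Total occurrences of 'a': 6

6


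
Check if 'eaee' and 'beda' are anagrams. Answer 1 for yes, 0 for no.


Sort characters of 'eaee': 'aeee'
Sort characters of 'beda': 'abde'
Sorted forms differ -> they are NOT anagrams
Result: 0

0


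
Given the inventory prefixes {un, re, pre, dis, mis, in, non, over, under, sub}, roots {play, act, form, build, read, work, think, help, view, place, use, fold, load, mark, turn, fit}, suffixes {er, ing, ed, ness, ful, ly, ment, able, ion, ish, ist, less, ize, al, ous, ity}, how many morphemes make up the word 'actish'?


Segmenting 'actish' against the inventory:
  'act' -> root (morpheme 1)
  'ish' -> suffix (morpheme 2)
Total morphemes: 2

2


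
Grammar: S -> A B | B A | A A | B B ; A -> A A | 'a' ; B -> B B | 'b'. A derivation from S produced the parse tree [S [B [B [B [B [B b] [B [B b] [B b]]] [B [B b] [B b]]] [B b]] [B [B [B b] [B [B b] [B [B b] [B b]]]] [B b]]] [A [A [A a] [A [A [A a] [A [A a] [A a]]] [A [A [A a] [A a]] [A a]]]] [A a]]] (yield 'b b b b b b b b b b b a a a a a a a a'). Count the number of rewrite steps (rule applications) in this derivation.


Every bracketed nonterminal node [X ...] in the tree is produced by exactly one rule application.
Reading the tree off as a leftmost derivation:
  Step 1: S  =>  B A   (applied S -> B A)
  Step 2: B A  =>  B B A   (applied B -> B B)
  Step 3: B B A  =>  B B B A   (applied B -> B B)
  Step 4: B B B A  =>  B B B B A   (applied B -> B B)
  Step 5: B B B B A  =>  B B B B B A   (applied B -> B B)
  Step 6: B B B B B A  =>  b B B B B A   (applied B -> b)
  Step 7: b B B B B A  =>  b B B B B B A   (applied B -> B B)
  Step 8: b B B B B B A  =>  b b B B B B A   (applied B -> b)
  Step 9: b b B B B B A  =>  b b b B B B A   (applied B -> b)
  Step 10: b b b B B B A  =>  b b b B B B B A   (applied B -> B B)
  Step 11: b b b B B B B A  =>  b b b b B B B A   (applied B -> b)
  Step 12: b b b b B B B A  =>  b b b b b B B A   (applied B -> b)
  Step 13: b b b b b B B A  =>  b b b b b b B A   (applied B -> b)
  Step 14: b b b b b b B A  =>  b b b b b b B B A   (applied B -> B B)
  Step 15: b b b b b b B B A  =>  b b b b b b B B B A   (applied B -> B B)
  Step 16: b b b b b b B B B A  =>  b b b b b b b B B A   (applied B -> b)
  Step 17: b b b b b b b B B A  =>  b b b b b b b B B B A   (applied B -> B B)
  Step 18: b b b b b b b B B B A  =>  b b b b b b b b B B A   (applied B -> b)
  Step 19: b b b b b b b b B B A  =>  b b b b b b b b B B B A   (applied B -> B B)
  Step 20: b b b b b b b b B B B A  =>  b b b b b b b b b B B A   (applied B -> b)
  Step 21: b b b b b b b b b B B A  =>  b b b b b b b b b b B A   (applied B -> b)
  Step 22: b b b b b b b b b b B A  =>  b b b b b b b b b b b A   (applied B -> b)
  Step 23: b b b b b b b b b b b A  =>  b b b b b b b b b b b A A   (applied A -> A A)
  Step 24: b b b b b b b b b b b A A  =>  b b b b b b b b b b b A A A   (applied A -> A A)
  Step 25: b b b b b b b b b b b A A A  =>  b b b b b b b b b b b a A A   (applied A -> a)
  Step 26: b b b b b b b b b b b a A A  =>  b b b b b b b b b b b a A A A   (applied A -> A A)
  Step 27: b b b b b b b b b b b a A A A  =>  b b b b b b b b b b b a A A A A   (applied A -> A A)
  Step 28: b b b b b b b b b b b a A A A A  =>  b b b b b b b b b b b a a A A A   (applied A -> a)
  Step 29: b b b b b b b b b b b a a A A A  =>  b b b b b b b b b b b a a A A A A   (applied A -> A A)
  Step 30: b b b b b b b b b b b a a A A A A  =>  b b b b b b b b b b b a a a A A A   (applied A -> a)
  Step 31: b b b b b b b b b b b a a a A A A  =>  b b b b b b b b b b b a a a a A A   (applied A -> a)
  Step 32: b b b b b b b b b b b a a a a A A  =>  b b b b b b b b b b b a a a a A A A   (applied A -> A A)
  Step 33: b b b b b b b b b b b a a a a A A A  =>  b b b b b b b b b b b a a a a A A A A   (applied A -> A A)
  Step 34: b b b b b b b b b b b a a a a A A A A  =>  b b b b b b b b b b b a a a a a A A A   (applied A -> a)
  Step 35: b b b b b b b b b b b a a a a a A A A  =>  b b b b b b b b b b b a a a a a a A A   (applied A -> a)
  Step 36: b b b b b b b b b b b a a a a a a A A  =>  b b b b b b b b b b b a a a a a a a A   (applied A -> a)
  Step 37: b b b b b b b b b b b a a a a a a a A  =>  b b b b b b b b b b b a a a a a a a a   (applied A -> a)
Final yield: b b b b b b b b b b b a a a a a a a a
Total rewrite steps: 37

37


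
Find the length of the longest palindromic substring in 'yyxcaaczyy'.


Scanning 'yyxcaaczyy' for palindromic substrings.
Substring at positions 3-6: 'caac'.
Check: reverse('caac') = 'caac' -> palindrome confirmed.
Neighbouring characters ('x' / 'z') break symmetry, so it cannot extend further.
No longer palindromic substring exists; longest length = 4

4


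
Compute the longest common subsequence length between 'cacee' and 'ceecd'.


DP table for LCS of 'cacee' and 'ceecd':
       c  e  e  c  d
    0  0  0  0  0  0
  c 0  1  1  1  1  1
  a 0  1  1  1  1  1
  c 0  1  1  1  2  2
  e 0  1  2  2  2  2
  e 0  1  2  3  3  3
LCS: 'cee'
LCS length = 3

3


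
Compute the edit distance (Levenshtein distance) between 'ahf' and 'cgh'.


Building DP table for s1='ahf' (len 3) and s2='cgh' (len 3):
       c  g  h
    0  1  2  3
  a 1  1  2  3
  h 2  2  2  2
  f 3  3  3  3
Edit distance = dp[3][3] = 3

3


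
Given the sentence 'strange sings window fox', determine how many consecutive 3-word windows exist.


Word trigrams from [4] words:
  Trigram 1: (strange sings window)
  Trigram 2: (sings window fox)
Total word trigrams: 4 - 2 = 2

2


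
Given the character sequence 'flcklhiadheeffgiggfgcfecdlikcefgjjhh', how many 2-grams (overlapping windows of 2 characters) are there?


String 'flcklhiadheeffgiggfgcfecdlikcefgjjhh' has length L = 36.
Number of overlapping n-grams = L - n + 1
Substituting: 36 - 2 + 1 = 35

35


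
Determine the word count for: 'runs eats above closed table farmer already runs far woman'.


Counting words by splitting on spaces:
  Word 1: 'runs'
  Word 2: 'eats'
  Word 3: 'above'
  Word 4: 'closed'
  Word 5: 'table'
  Word 6: 'farmer'
  Word 7: 'already'
  Word 8: 'runs'
  Word 9: 'far'
  Word 10: 'woman'
Total words: 10

10


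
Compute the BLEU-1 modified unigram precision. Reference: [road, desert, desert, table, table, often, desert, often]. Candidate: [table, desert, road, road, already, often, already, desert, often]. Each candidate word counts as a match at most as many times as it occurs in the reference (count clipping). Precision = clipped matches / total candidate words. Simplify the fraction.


Reference word counts: {'desert': 3, 'often': 2, 'road': 1, 'table': 2}
Checking each candidate word (with clipping):
  'table' -> in reference (ref count 2, used 1/2) -> match (matches: 1)
  'desert' -> in reference (ref count 3, used 1/3) -> match (matches: 2)
  'road' -> in reference (ref count 1, used 1/1) -> match (matches: 3)
  'road' -> ref count 1 already used up (1/1) -> clipped, no match (matches: 3)
  'already' -> not in reference -> no match (matches: 3)
  'often' -> in reference (ref count 2, used 1/2) -> match (matches: 4)
  'already' -> not in reference -> no match (matches: 4)
  'desert' -> in reference (ref count 3, used 2/3) -> match (matches: 5)
  'often' -> in reference (ref count 2, used 2/2) -> match (matches: 6)
Clipped matches: 6, Candidate length: 9
Precision = 6/9 = 2/3

2/3


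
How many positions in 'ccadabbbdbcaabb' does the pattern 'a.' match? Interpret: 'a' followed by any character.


Pattern: a. means 'a' followed by any character.
Scanning 'ccadabbbdbcaabb' position-by-position:
  Pos 0: window 'cc' -> no
  Pos 1: window 'ca' -> no
  Pos 2: window 'ad' -> MATCH
  Pos 3: window 'da' -> no
  Pos 4: window 'ab' -> MATCH
  Pos 5: window 'bb' -> no
  Pos 6: window 'bb' -> no
  Pos 7: window 'bd' -> no
  Pos 8: window 'db' -> no
  Pos 9: window 'bc' -> no
  Pos 10: window 'ca' -> no
  Pos 11: window 'aa' -> MATCH
  Pos 12: window 'ab' -> MATCH
  Pos 13: window 'bb' -> no
  Pos 14: window 'b' -> no
Total matches: 4

4


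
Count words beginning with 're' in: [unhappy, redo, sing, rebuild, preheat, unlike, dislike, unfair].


Checking each word for prefix 're':
  'unhappy' -> no (count: 0)
  'redo' -> YES, starts with 're' (count: 1)
  'sing' -> no (count: 1)
  'rebuild' -> YES, starts with 're' (count: 2)
  'preheat' -> no (count: 2)
  'unlike' -> no (count: 2)
  'dislike' -> no (count: 2)
  'unfair' -> no (count: 2)
Total with prefix 're': 2

2


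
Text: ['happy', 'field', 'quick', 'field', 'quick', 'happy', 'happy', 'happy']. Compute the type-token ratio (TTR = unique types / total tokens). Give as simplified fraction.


Tokens: 8
Unique types: ('field', 'happy', 'quick') = 3
TTR = 3/8
Already in lowest terms.

3/8


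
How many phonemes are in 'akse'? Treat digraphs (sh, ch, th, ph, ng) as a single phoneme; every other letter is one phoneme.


Parsing 'akse' greedily, digraphs first:
  'a' -> vowel phoneme (phonemes so far: 1)
  'k' -> consonant phoneme (phonemes so far: 2)
  's' -> consonant phoneme (phonemes so far: 3)
  'e' -> vowel phoneme (phonemes so far: 4)
Total phonemes: 4

4


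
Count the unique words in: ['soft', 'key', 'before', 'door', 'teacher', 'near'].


Listing all tokens and tracking unique types:
  Token 1: 'soft' -> NEW (unique so far: 1)
  Token 2: 'key' -> NEW (unique so far: 2)
  Token 3: 'before' -> NEW (unique so far: 3)
  Token 4: 'door' -> NEW (unique so far: 4)
  Token 5: 'teacher' -> NEW (unique so far: 5)
  Token 6: 'near' -> NEW (unique so far: 6)
Unique types: ('before', 'door', 'key', 'near', 'soft', 'teacher')
Vocabulary size: 6

6


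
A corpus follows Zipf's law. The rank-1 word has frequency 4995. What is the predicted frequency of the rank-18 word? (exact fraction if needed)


Zipf's law: freq(rank) = f1 / rank
f1 = 4995, rank = 18
freq = 4995 / 18
GCD(4995, 18) = 9
Simplified: 555/2

555/2


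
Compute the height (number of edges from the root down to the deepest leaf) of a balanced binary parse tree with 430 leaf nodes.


In a balanced binary tree with n leaves the deepest leaf is ceil(log2(n)) edges below the root.
log2(430) = 8.7482
ceil(8.7482) = 9
height (edges) = 9

9


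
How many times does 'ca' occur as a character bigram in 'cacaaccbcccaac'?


Scanning 'cacaaccbcccaac' for bigram 'ca':
  Position 0: 'ca' -> MATCH
  Position 1: 'ac' -> no
  Position 2: 'ca' -> MATCH
  Position 3: 'aa' -> no
  Position 4: 'ac' -> no
  Position 5: 'cc' -> no
  Position 6: 'cb' -> no
  Position 7: 'bc' -> no
  Position 8: 'cc' -> no
  Position 9: 'cc' -> no
  Position 10: 'ca' -> MATCH
  Position 11: 'aa' -> no
  Position 12: 'ac' -> no
Total matches: 3

3


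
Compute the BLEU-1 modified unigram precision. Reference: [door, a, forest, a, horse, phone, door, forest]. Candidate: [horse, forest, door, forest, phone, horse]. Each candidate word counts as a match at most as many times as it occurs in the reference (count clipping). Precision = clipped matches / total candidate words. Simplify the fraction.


Reference word counts: {'a': 2, 'door': 2, 'forest': 2, 'horse': 1, 'phone': 1}
Checking each candidate word (with clipping):
  'horse' -> in reference (ref count 1, used 1/1) -> match (matches: 1)
  'forest' -> in reference (ref count 2, used 1/2) -> match (matches: 2)
  'door' -> in reference (ref count 2, used 1/2) -> match (matches: 3)
  'forest' -> in reference (ref count 2, used 2/2) -> match (matches: 4)
  'phone' -> in reference (ref count 1, used 1/1) -> match (matches: 5)
  'horse' -> ref count 1 already used up (1/1) -> clipped, no match (matches: 5)
Clipped matches: 5, Candidate length: 6
Precision = 5/6

5/6


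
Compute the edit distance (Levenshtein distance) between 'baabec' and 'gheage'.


Building DP table for s1='baabec' (len 6) and s2='gheage' (len 6):
       g  h  e  a  g  e
    0  1  2  3  4  5  6
  b 1  1  2  3  4  5  6
  a 2  2  2  3  3  4  5
  a 3  3  3  3  3  4  5
  b 4  4  4  4  4  4  5
  e 5  5  5  4  5  5  4
  c 6  6  6  5  5  6  5
Edit distance = dp[6][6] = 5

5


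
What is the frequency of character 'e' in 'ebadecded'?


Scanning 'ebadecded' for 'e':
  Position 0: 'e' -> MATCH (count: 1)
  Position 4: 'e' -> MATCH (count: 2)
  Position 7: 'e' -> MATCH (count: 3)
Total occurrences of 'e': 3

3


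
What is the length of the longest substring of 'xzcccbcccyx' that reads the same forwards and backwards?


Scanning 'xzcccbcccyx' for palindromic substrings.
Substring at positions 2-8: 'cccbccc'.
Check: reverse('cccbccc') = 'cccbccc' -> palindrome confirmed.
Neighbouring characters ('z' / 'y') break symmetry, so it cannot extend further.
No longer palindromic substring exists; longest length = 7

7


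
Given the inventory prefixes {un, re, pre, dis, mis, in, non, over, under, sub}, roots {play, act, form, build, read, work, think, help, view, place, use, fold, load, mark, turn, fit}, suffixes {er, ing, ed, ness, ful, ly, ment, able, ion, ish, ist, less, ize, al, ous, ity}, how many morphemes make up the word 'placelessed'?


Segmenting 'placelessed' against the inventory:
  'place' -> root (morpheme 1)
  'less' -> suffix (morpheme 2)
  'ed' -> suffix (morpheme 3)
Total morphemes: 3

3


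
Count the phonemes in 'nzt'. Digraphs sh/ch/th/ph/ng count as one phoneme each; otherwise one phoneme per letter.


Parsing 'nzt' greedily, digraphs first:
  'n' -> consonant phoneme (phonemes so far: 1)
  'z' -> consonant phoneme (phonemes so far: 2)
  't' -> consonant phoneme (phonemes so far: 3)
Total phonemes: 3

3


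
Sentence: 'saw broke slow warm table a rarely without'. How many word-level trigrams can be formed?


Word trigrams from [8] words:
  Trigram 1: (saw broke slow)
  Trigram 2: (broke slow warm)
  Trigram 3: (slow warm table)
  Trigram 4: (warm table a)
  Trigram 5: (table a rarely)
  Trigram 6: (a rarely without)
Total word trigrams: 8 - 2 = 6

6


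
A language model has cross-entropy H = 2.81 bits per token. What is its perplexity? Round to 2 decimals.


Perplexity formula: PP = 2^H
H = 2.81
PP = 2^2.81
Decompose: 2^2.81 = 2^2 * 2^0.81
2^2 = 4, 2^0.81 ~ 1.7532114
PP ~ 4 * 1.7532114 = 7.0128456
Rounded to 2 decimals: 7.01

7.01


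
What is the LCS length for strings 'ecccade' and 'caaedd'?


DP table for LCS of 'ecccade' and 'caaedd':
       c  a  a  e  d  d
    0  0  0  0  0  0  0
  e 0  0  0  0  1  1  1
  c 0  1  1  1  1  1  1
  c 0  1  1  1  1  1  1
  c 0  1  1  1  1  1  1
  a 0  1  2  2  2  2  2
  d 0  1  2  2  2  3  3
  e 0  1  2  2  3  3  3
LCS: 'cad'
LCS length = 3

3


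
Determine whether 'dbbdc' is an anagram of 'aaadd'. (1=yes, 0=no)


Sort characters of 'dbbdc': 'bbcdd'
Sort characters of 'aaadd': 'aaadd'
Sorted forms differ -> they are NOT anagrams
Result: 0

0


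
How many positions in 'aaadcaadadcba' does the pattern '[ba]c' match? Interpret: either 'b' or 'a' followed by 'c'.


Pattern: [ba]c means either 'b' or 'a' followed by 'c'.
Scanning 'aaadcaadadcba' position-by-position:
  Pos 0: window 'aa' -> no
  Pos 1: window 'aa' -> no
  Pos 2: window 'ad' -> no
  Pos 3: window 'dc' -> no
  Pos 4: window 'ca' -> no
  Pos 5: window 'aa' -> no
  Pos 6: window 'ad' -> no
  Pos 7: window 'da' -> no
  Pos 8: window 'ad' -> no
  Pos 9: window 'dc' -> no
  Pos 10: window 'cb' -> no
  Pos 11: window 'ba' -> no
  Pos 12: window 'a' -> no
Total matches: 0

0


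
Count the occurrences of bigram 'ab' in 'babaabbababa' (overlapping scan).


Scanning 'babaabbababa' for bigram 'ab':
  Position 0: 'ba' -> no
  Position 1: 'ab' -> MATCH
  Position 2: 'ba' -> no
  Position 3: 'aa' -> no
  Position 4: 'ab' -> MATCH
  Position 5: 'bb' -> no
  Position 6: 'ba' -> no
  Position 7: 'ab' -> MATCH
  Position 8: 'ba' -> no
  Position 9: 'ab' -> MATCH
  Position 10: 'ba' -> no
Total matches: 4

4


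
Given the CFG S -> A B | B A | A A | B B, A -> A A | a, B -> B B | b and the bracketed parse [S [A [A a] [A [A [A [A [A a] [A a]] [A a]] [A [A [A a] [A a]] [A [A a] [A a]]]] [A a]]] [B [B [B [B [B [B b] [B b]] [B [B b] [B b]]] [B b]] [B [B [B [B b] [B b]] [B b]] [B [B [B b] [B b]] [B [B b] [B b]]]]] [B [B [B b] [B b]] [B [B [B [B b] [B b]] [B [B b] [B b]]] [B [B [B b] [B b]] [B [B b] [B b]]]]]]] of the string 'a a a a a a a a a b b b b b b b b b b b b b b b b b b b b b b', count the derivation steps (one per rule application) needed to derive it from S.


Every bracketed nonterminal node [X ...] in the tree is produced by exactly one rule application.
Reading the tree off as a leftmost derivation:
  Step 1: S  =>  A B   (applied S -> A B)
  Step 2: A B  =>  A A B   (applied A -> A A)
  Step 3: A A B  =>  a A B   (applied A -> a)
  Step 4: a A B  =>  a A A B   (applied A -> A A)
  Step 5: a A A B  =>  a A A A B   (applied A -> A A)
  Step 6: a A A A B  =>  a A A A A B   (applied A -> A A)
  Step 7: a A A A A B  =>  a A A A A A B   (applied A -> A A)
  Step 8: a A A A A A B  =>  a a A A A A B   (applied A -> a)
  Step 9: a a A A A A B  =>  a a a A A A B   (applied A -> a)
  Step 10: a a a A A A B  =>  a a a a A A B   (applied A -> a)
  Step 11: a a a a A A B  =>  a a a a A A A B   (applied A -> A A)
  Step 12: a a a a A A A B  =>  a a a a A A A A B   (applied A -> A A)
  Step 13: a a a a A A A A B  =>  a a a a a A A A B   (applied A -> a)
  Step 14: a a a a a A A A B  =>  a a a a a a A A B   (applied A -> a)
  Step 15: a a a a a a A A B  =>  a a a a a a A A A B   (applied A -> A A)
  Step 16: a a a a a a A A A B  =>  a a a a a a a A A B   (applied A -> a)
  Step 17: a a a a a a a A A B  =>  a a a a a a a a A B   (applied A -> a)
  Step 18: a a a a a a a a A B  =>  a a a a a a a a a B   (applied A -> a)
  Step 19: a a a a a a a a a B  =>  a a a a a a a a a B B   (applied B -> B B)
  Step 20: a a a a a a a a a B B  =>  a a a a a a a a a B B B   (applied B -> B B)
  Step 21: a a a a a a a a a B B B  =>  a a a a a a a a a B B B B   (applied B -> B B)
  Step 22: a a a a a a a a a B B B B  =>  a a a a a a a a a B B B B B   (applied B -> B B)
  Step 23: a a a a a a a a a B B B B B  =>  a a a a a a a a a B B B B B B   (applied B -> B B)
  Step 24: a a a a a a a a a B B B B B B  =>  a a a a a a a a a b B B B B B   (applied B -> b)
  Step 25: a a a a a a a a a b B B B B B  =>  a a a a a a a a a b b B B B B   (applied B -> b)
  Step 26: a a a a a a a a a b b B B B B  =>  a a a a a a a a a b b B B B B B   (applied B -> B B)
  Step 27: a a a a a a a a a b b B B B B B  =>  a a a a a a a a a b b b B B B B   (applied B -> b)
  Step 28: a a a a a a a a a b b b B B B B  =>  a a a a a a a a a b b b b B B B   (applied B -> b)
  Step 29: a a a a a a a a a b b b b B B B  =>  a a a a a a a a a b b b b b B B   (applied B -> b)
  Step 30: a a a a a a a a a b b b b b B B  =>  a a a a a a a a a b b b b b B B B   (applied B -> B B)
  Step 31: a a a a a a a a a b b b b b B B B  =>  a a a a a a a a a b b b b b B B B B   (applied B -> B B)
  Step 32: a a a a a a a a a b b b b b B B B B  =>  a a a a a a a a a b b b b b B B B B B   (applied B -> B B)
  Step 33: a a a a a a a a a b b b b b B B B B B  =>  a a a a a a a a a b b b b b b B B B B   (applied B -> b)
  Step 34: a a a a a a a a a b b b b b b B B B B  =>  a a a a a a a a a b b b b b b b B B B   (applied B -> b)
  Step 35: a a a a a a a a a b b b b b b b B B B  =>  a a a a a a a a a b b b b b b b b B B   (applied B -> b)
  Step 36: a a a a a a a a a b b b b b b b b B B  =>  a a a a a a a a a b b b b b b b b B B B   (applied B -> B B)
  Step 37: a a a a a a a a a b b b b b b b b B B B  =>  a a a a a a a a a b b b b b b b b B B B B   (applied B -> B B)
  Step 38: a a a a a a a a a b b b b b b b b B B B B  =>  a a a a a a a a a b b b b b b b b b B B B   (applied B -> b)
  Step 39: a a a a a a a a a b b b b b b b b b B B B  =>  a a a a a a a a a b b b b b b b b b b B B   (applied B -> b)
  Step 40: a a a a a a a a a b b b b b b b b b b B B  =>  a a a a a a a a a b b b b b b b b b b B B B   (applied B -> B B)
  Step 41: a a a a a a a a a b b b b b b b b b b B B B  =>  a a a a a a a a a b b b b b b b b b b b B B   (applied B -> b)
  Step 42: a a a a a a a a a b b b b b b b b b b b B B  =>  a a a a a a a a a b b b b b b b b b b b b B   (applied B -> b)
  Step 43: a a a a a a a a a b b b b b b b b b b b b B  =>  a a a a a a a a a b b b b b b b b b b b b B B   (applied B -> B B)
  Step 44: a a a a a a a a a b b b b b b b b b b b b B B  =>  a a a a a a a a a b b b b b b b b b b b b B B B   (applied B -> B B)
  Step 45: a a a a a a a a a b b b b b b b b b b b b B B B  =>  a a a a a a a a a b b b b b b b b b b b b b B B   (applied B -> b)
  Step 46: a a a a a a a a a b b b b b b b b b b b b b B B  =>  a a a a a a a a a b b b b b b b b b b b b b b B   (applied B -> b)
  Step 47: a a a a a a a a a b b b b b b b b b b b b b b B  =>  a a a a a a a a a b b b b b b b b b b b b b b B B   (applied B -> B B)
  Step 48: a a a a a a a a a b b b b b b b b b b b b b b B B  =>  a a a a a a a a a b b b b b b b b b b b b b b B B B   (applied B -> B B)
  Step 49: a a a a a a a a a b b b b b b b b b b b b b b B B B  =>  a a a a a a a a a b b b b b b b b b b b b b b B B B B   (applied B -> B B)
  Step 50: a a a a a a a a a b b b b b b b b b b b b b b B B B B  =>  a a a a a a a a a b b b b b b b b b b b b b b b B B B   (applied B -> b)
  Step 51: a a a a a a a a a b b b b b b b b b b b b b b b B B B  =>  a a a a a a a a a b b b b b b b b b b b b b b b b B B   (applied B -> b)
  Step 52: a a a a a a a a a b b b b b b b b b b b b b b b b B B  =>  a a a a a a a a a b b b b b b b b b b b b b b b b B B B   (applied B -> B B)
  Step 53: a a a a a a a a a b b b b b b b b b b b b b b b b B B B  =>  a a a a a a a a a b b b b b b b b b b b b b b b b b B B   (applied B -> b)
  Step 54: a a a a a a a a a b b b b b b b b b b b b b b b b b B B  =>  a a a a a a a a a b b b b b b b b b b b b b b b b b b B   (applied B -> b)
  Step 55: a a a a a a a a a b b b b b b b b b b b b b b b b b b B  =>  a a a a a a a a a b b b b b b b b b b b b b b b b b b B B   (applied B -> B B)
  Step 56: a a a a a a a a a b b b b b b b b b b b b b b b b b b B B  =>  a a a a a a a a a b b b b b b b b b b b b b b b b b b B B B   (applied B -> B B)
  Step 57: a a a a a a a a a b b b b b b b b b b b b b b b b b b B B B  =>  a a a a a a a a a b b b b b b b b b b b b b b b b b b b B B   (applied B -> b)
  Step 58: a a a a a a a a a b b b b b b b b b b b b b b b b b b b B B  =>  a a a a a a a a a b b b b b b b b b b b b b b b b b b b b B   (applied B -> b)
  Step 59: a a a a a a a a a b b b b b b b b b b b b b b b b b b b b B  =>  a a a a a a a a a b b b b b b b b b b b b b b b b b b b b B B   (applied B -> B B)
  Step 60: a a a a a a a a a b b b b b b b b b b b b b b b b b b b b B B  =>  a a a a a a a a a b b b b b b b b b b b b b b b b b b b b b B   (applied B -> b)
  Step 61: a a a a a a a a a b b b b b b b b b b b b b b b b b b b b b B  =>  a a a a a a a a a b b b b b b b b b b b b b b b b b b b b b b   (applied B -> b)
Final yield: a a a a a a a a a b b b b b b b b b b b b b b b b b b b b b b
Total rewrite steps: 61

61


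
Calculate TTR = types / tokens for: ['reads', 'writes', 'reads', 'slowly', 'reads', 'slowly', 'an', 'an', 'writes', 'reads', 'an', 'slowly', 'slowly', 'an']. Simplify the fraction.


Tokens: 14
Unique types: ('an', 'reads', 'slowly', 'writes') = 4
TTR = 4/14
Simplify: divide both by 2 -> 2/7
TTR = 2/7

2/7


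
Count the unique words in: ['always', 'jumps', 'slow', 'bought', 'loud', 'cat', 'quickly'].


Listing all tokens and tracking unique types:
  Token 1: 'always' -> NEW (unique so far: 1)
  Token 2: 'jumps' -> NEW (unique so far: 2)
  Token 3: 'slow' -> NEW (unique so far: 3)
  Token 4: 'bought' -> NEW (unique so far: 4)
  Token 5: 'loud' -> NEW (unique so far: 5)
  Token 6: 'cat' -> NEW (unique so far: 6)
  Token 7: 'quickly' -> NEW (unique so far: 7)
Unique types: ('always', 'bought', 'cat', 'jumps', 'loud', 'quickly', 'slow')
Vocabulary size: 7

7


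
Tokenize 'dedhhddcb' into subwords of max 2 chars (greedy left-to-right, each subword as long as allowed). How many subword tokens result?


'dedhhddcb' has 9 characters.
Chunking with max size 2:
  Chunk 1: 'de' (positions 0-1)
  Chunk 2: 'dh' (positions 2-3)
  Chunk 3: 'hd' (positions 4-5)
  Chunk 4: 'dc' (positions 6-7)
  Chunk 5: 'b' (positions 8-8)
Total chunks: ceil(9 / 2) = 5

5


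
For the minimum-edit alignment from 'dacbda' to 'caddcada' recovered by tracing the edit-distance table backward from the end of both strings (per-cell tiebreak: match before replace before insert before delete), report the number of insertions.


Edit distance = 4. Backtracking from cell (6, 8) with preference match > replace > insert > delete,
then listing the resulting alignment 'dacbda' -> 'caddcada' left to right:
  Step 1: insert 'c' [insertion #1]
  Step 2: insert 'a' [insertion #2]
  Step 3: keep 'd'
  Step 4: replace a->d
  Step 5: keep 'c'
  Step 6: replace b->a
  Step 7: keep 'd'
  Step 8: keep 'a'
Total insertions: 2

2


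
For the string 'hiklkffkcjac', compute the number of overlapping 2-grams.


String 'hiklkffkcjac' has length L = 12.
Number of overlapping n-grams = L - n + 1
Substituting: 12 - 2 + 1 = 11

11


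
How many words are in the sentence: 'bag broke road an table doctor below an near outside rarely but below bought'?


Counting words by splitting on spaces:
  Word 1: 'bag'
  Word 2: 'broke'
  Word 3: 'road'
  Word 4: 'an'
  Word 5: 'table'
  Word 6: 'doctor'
  Word 7: 'below'
  Word 8: 'an'
  Word 9: 'near'
  Word 10: 'outside'
  Word 11: 'rarely'
  Word 12: 'but'
  Word 13: 'below'
  Word 14: 'bought'
Total words: 14

14


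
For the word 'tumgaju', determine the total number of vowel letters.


Scanning each character of 'tumgaju':
  Position 1: 't' -> consonant (running count: 0)
  Position 2: 'u' -> vowel (running count: 1)
  Position 3: 'm' -> consonant (running count: 1)
  Position 4: 'g' -> consonant (running count: 1)
  Position 5: 'a' -> vowel (running count: 2)
  Position 6: 'j' -> consonant (running count: 2)
  Position 7: 'u' -> vowel (running count: 3)
Total vowels: 3

3


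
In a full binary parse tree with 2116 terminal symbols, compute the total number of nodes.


Leaf nodes (terminals): 2116
Internal nodes = n - 1 = 2116 - 1 = 2115
Total = leaves + internal = 2116 + 2115 = 4231

4231


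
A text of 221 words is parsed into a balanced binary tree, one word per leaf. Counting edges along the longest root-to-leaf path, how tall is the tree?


In a balanced binary tree with n leaves the deepest leaf is ceil(log2(n)) edges below the root.
log2(221) = 7.7879
ceil(7.7879) = 8
height (edges) = 8

8


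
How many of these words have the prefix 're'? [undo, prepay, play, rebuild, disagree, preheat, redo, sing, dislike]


Checking each word for prefix 're':
  'undo' -> no (count: 0)
  'prepay' -> no (count: 0)
  'play' -> no (count: 0)
  'rebuild' -> YES, starts with 're' (count: 1)
  'disagree' -> no (count: 1)
  'preheat' -> no (count: 1)
  'redo' -> YES, starts with 're' (count: 2)
  'sing' -> no (count: 2)
  'dislike' -> no (count: 2)
Total with prefix 're': 2

2


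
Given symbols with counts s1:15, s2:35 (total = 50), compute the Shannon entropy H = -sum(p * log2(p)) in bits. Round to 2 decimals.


Computing entropy H = -sum(p_i * log2(p_i)):
  s1: p = 15/50 = 0.3000, -p*log2(p) = 0.5211
  s2: p = 35/50 = 0.7000, -p*log2(p) = 0.3602
H = sum of terms = 0.8813
Rounded to 2 decimals: 0.88

0.88


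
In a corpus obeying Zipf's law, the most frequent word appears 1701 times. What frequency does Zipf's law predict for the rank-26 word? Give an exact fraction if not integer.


Zipf's law: freq(rank) = f1 / rank
f1 = 1701, rank = 26
freq = 1701 / 26
GCD(1701, 26) = 1
Simplified: 1701/26

1701/26


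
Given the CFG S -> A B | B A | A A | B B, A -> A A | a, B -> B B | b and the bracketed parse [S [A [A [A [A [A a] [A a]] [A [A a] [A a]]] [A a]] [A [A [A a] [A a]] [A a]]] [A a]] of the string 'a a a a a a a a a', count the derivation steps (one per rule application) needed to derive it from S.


Every bracketed nonterminal node [X ...] in the tree is produced by exactly one rule application.
Reading the tree off as a leftmost derivation:
  Step 1: S  =>  A A   (applied S -> A A)
  Step 2: A A  =>  A A A   (applied A -> A A)
  Step 3: A A A  =>  A A A A   (applied A -> A A)
  Step 4: A A A A  =>  A A A A A   (applied A -> A A)
  Step 5: A A A A A  =>  A A A A A A   (applied A -> A A)
  Step 6: A A A A A A  =>  a A A A A A   (applied A -> a)
  Step 7: a A A A A A  =>  a a A A A A   (applied A -> a)
  Step 8: a a A A A A  =>  a a A A A A A   (applied A -> A A)
  Step 9: a a A A A A A  =>  a a a A A A A   (applied A -> a)
  Step 10: a a a A A A A  =>  a a a a A A A   (applied A -> a)
  Step 11: a a a a A A A  =>  a a a a a A A   (applied A -> a)
  Step 12: a a a a a A A  =>  a a a a a A A A   (applied A -> A A)
  Step 13: a a a a a A A A  =>  a a a a a A A A A   (applied A -> A A)
  Step 14: a a a a a A A A A  =>  a a a a a a A A A   (applied A -> a)
  Step 15: a a a a a a A A A  =>  a a a a a a a A A   (applied A -> a)
  Step 16: a a a a a a a A A  =>  a a a a a a a a A   (applied A -> a)
  Step 17: a a a a a a a a A  =>  a a a a a a a a a   (applied A -> a)
Final yield: a a a a a a a a a
Total rewrite steps: 17

17


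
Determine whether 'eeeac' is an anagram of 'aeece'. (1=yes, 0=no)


Sort characters of 'eeeac': 'aceee'
Sort characters of 'aeece': 'aceee'
Sorted forms match -> they ARE anagrams
Result: 1

1


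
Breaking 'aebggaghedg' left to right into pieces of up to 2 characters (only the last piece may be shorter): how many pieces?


'aebggaghedg' has 11 characters.
Chunking with max size 2:
  Chunk 1: 'ae' (positions 0-1)
  Chunk 2: 'bg' (positions 2-3)
  Chunk 3: 'ga' (positions 4-5)
  Chunk 4: 'gh' (positions 6-7)
  Chunk 5: 'ed' (positions 8-9)
  Chunk 6: 'g' (positions 10-10)
Total chunks: ceil(11 / 2) = 6

6


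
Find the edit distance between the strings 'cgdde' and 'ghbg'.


Building DP table for s1='cgdde' (len 5) and s2='ghbg' (len 4):
       g  h  b  g
    0  1  2  3  4
  c 1  1  2  3  4
  g 2  1  2  3  3
  d 3  2  2  3  4
  d 4  3  3  3  4
  e 5  4  4  4  4
Edit distance = dp[5][4] = 4

4


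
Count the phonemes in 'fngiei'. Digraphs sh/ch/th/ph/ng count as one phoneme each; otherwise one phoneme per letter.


Parsing 'fngiei' greedily, digraphs first:
  'f' -> consonant phoneme (phonemes so far: 1)
  'ng' -> digraph (1 consonant phoneme) (phonemes so far: 2)
  'i' -> vowel phoneme (phonemes so far: 3)
  'e' -> vowel phoneme (phonemes so far: 4)
  'i' -> vowel phoneme (phonemes so far: 5)
Total phonemes: 5

5


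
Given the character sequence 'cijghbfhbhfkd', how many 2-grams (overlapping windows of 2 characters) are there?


String 'cijghbfhbhfkd' has length L = 13.
Number of overlapping n-grams = L - n + 1
Substituting: 13 - 2 + 1 = 12

12


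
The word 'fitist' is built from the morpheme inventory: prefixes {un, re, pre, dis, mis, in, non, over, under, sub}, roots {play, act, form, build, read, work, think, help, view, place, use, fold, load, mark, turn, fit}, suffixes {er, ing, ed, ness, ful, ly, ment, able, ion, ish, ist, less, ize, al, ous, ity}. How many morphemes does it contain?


Segmenting 'fitist' against the inventory:
  'fit' -> root (morpheme 1)
  'ist' -> suffix (morpheme 2)
Total morphemes: 2

2


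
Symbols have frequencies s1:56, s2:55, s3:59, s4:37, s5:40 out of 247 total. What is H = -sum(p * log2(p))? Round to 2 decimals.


Computing entropy H = -sum(p_i * log2(p_i)):
  s1: p = 56/247 = 0.2267, -p*log2(p) = 0.4854
  s2: p = 55/247 = 0.2227, -p*log2(p) = 0.4825
  s3: p = 59/247 = 0.2389, -p*log2(p) = 0.4934
  s4: p = 37/247 = 0.1498, -p*log2(p) = 0.4103
  s5: p = 40/247 = 0.1619, -p*log2(p) = 0.4253
H = sum of terms = 2.2969
Rounded to 2 decimals: 2.30

2.30


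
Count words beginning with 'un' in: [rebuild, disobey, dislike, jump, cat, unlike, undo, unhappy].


Checking each word for prefix 'un':
  'rebuild' -> no (count: 0)
  'disobey' -> no (count: 0)
  'dislike' -> no (count: 0)
  'jump' -> no (count: 0)
  'cat' -> no (count: 0)
  'unlike' -> YES, starts with 'un' (count: 1)
  'undo' -> YES, starts with 'un' (count: 2)
  'unhappy' -> YES, starts with 'un' (count: 3)
Total with prefix 'un': 3

3
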